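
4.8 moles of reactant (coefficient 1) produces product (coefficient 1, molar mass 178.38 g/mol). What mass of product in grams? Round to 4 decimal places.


Use the coefficient ratio to convert reactant moles to product moles, then multiply by the product's molar mass.
moles_P = moles_R * (coeff_P / coeff_R) = 4.8 * (1/1) = 4.8
mass_P = moles_P * M_P = 4.8 * 178.38
mass_P = 856.224 g, rounded to 4 dp:

856.2240 g


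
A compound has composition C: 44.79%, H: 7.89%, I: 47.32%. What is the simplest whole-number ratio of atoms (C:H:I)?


Assume 100 g of compound, divide each mass% by atomic mass to get moles, then normalize by the smallest to get a raw atom ratio.
Moles per 100 g: C: 44.79/12.011 = 3.7291, H: 7.89/1.008 = 7.8274, I: 47.32/126.904 = 0.3729
Raw ratio (divide by min = 0.3729): C: 10.001, H: 20.992, I: 1.0
Multiply by 1 to clear fractions: C: 10.001 ~= 10, H: 20.992 ~= 21, I: 1.0 ~= 1
Reduce by GCD to get the simplest whole-number ratio:

10:21:1


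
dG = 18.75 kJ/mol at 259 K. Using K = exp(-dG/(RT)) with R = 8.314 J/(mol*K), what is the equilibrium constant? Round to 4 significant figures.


dG is in kJ/mol; multiply by 1000 to match R in J/(mol*K).
RT = 8.314 * 259 = 2153.326 J/mol
exponent = -dG*1000 / (RT) = -(18.75*1000) / 2153.326 = -8.70745999
K = exp(-8.70745999)
K = 0.00016534771, rounded to 4 significant figures:

0.0001653


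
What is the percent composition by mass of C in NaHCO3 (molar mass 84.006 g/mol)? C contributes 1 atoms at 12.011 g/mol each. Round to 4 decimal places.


pct = 100 * (n_elem * M_elem) / M_total
mass_contribution = 1 * 12.011 = 12.011 g/mol
pct = 100 * 12.011 / 84.006
pct = 14.29778825 %, rounded to 4 dp:

14.2978 %


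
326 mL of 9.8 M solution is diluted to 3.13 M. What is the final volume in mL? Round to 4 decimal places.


Dilution: M1*V1 = M2*V2, solve for V2.
V2 = M1*V1 / M2
V2 = 9.8 * 326 / 3.13
V2 = 3194.8 / 3.13
V2 = 1020.7028754 mL, rounded to 4 dp:

1020.7029 mL


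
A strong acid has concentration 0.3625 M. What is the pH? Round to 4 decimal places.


A strong acid dissociates completely, so [H+] equals the given concentration.
pH = -log10([H+]) = -log10(0.3625)
pH = 0.44069199, rounded to 4 dp:

0.4407


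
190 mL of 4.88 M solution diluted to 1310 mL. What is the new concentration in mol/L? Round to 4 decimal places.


Dilution: M1*V1 = M2*V2, solve for M2.
M2 = M1*V1 / V2
M2 = 4.88 * 190 / 1310
M2 = 927.2 / 1310
M2 = 0.70778626 mol/L, rounded to 4 dp:

0.7078 mol/L


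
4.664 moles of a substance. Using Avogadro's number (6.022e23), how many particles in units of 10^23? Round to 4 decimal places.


N = n * NA, then divide by 1e23 for the requested units.
N / 1e23 = n * 6.022
N / 1e23 = 4.664 * 6.022
N / 1e23 = 28.086608, rounded to 4 dp:

28.0866


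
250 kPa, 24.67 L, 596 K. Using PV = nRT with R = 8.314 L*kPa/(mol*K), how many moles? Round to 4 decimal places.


PV = nRT, solve for n = PV / (RT).
PV = 250 * 24.67 = 6167.5
RT = 8.314 * 596 = 4955.144
n = 6167.5 / 4955.144
n = 1.24466615 mol, rounded to 4 dp:

1.2447 mol


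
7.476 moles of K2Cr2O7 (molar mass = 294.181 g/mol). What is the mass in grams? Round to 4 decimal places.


mass = n * M
mass = 7.476 * 294.181
mass = 2199.297156 g, rounded to 4 dp:

2199.2972 g


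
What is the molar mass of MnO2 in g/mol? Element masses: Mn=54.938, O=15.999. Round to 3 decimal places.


M = sum(count * atomic_mass) over atoms.
M = 1*54.938 + 2*15.999
M = 54.938 + 31.998
M = 86.936 g/mol, rounded to 3 dp:

86.936 g/mol


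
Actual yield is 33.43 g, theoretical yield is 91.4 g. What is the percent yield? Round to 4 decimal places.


% yield = 100 * actual / theoretical
% yield = 100 * 33.43 / 91.4
% yield = 36.57549234 %, rounded to 4 dp:

36.5755 %


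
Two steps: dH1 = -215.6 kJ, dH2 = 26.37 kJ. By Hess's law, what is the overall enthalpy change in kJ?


Hess's law: enthalpy is a state function, so add the step enthalpies.
dH_total = dH1 + dH2 = -215.6 + (26.37)
dH_total = -189.23 kJ:

-189.23 kJ


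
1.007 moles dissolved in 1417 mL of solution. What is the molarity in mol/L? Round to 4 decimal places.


Convert volume to liters: V_L = V_mL / 1000.
V_L = 1417 / 1000 = 1.417 L
M = n / V_L = 1.007 / 1.417
M = 0.71065632 mol/L, rounded to 4 dp:

0.7107 mol/L


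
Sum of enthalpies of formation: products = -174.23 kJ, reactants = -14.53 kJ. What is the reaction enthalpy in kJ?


dH_rxn = sum(dH_f products) - sum(dH_f reactants)
dH_rxn = -174.23 - (-14.53)
dH_rxn = -159.7 kJ:

-159.70 kJ


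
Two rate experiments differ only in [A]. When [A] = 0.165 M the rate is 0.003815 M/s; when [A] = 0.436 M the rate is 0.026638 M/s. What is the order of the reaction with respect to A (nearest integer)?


Rate is proportional to [A]^n, so rate2/rate1 = ([A]2/[A]1)^n. Take logs to solve for n.
rate2/rate1 = 0.026638 / 0.003815 = 6.9824
[A]2/[A]1 = 0.436 / 0.165 = 2.6424
n = ln(6.9824) / ln(2.6424) = 2.0
Nearest integer order:

2


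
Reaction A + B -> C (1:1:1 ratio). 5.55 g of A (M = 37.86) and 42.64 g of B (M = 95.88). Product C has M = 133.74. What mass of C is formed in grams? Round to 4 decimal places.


Find moles of each reactant; the smaller value is the limiting reagent in a 1:1:1 reaction, so moles_C equals moles of the limiter.
n_A = mass_A / M_A = 5.55 / 37.86 = 0.146593 mol
n_B = mass_B / M_B = 42.64 / 95.88 = 0.444723 mol
Limiting reagent: A (smaller), n_limiting = 0.146593 mol
mass_C = n_limiting * M_C = 0.146593 * 133.74
mass_C = 19.60534782 g, rounded to 4 dp:

19.6053 g


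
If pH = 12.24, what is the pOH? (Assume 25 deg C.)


At 25 deg C, pH + pOH = 14.
pOH = 14 - pH = 14 - 12.24
pOH = 1.76:

1.76


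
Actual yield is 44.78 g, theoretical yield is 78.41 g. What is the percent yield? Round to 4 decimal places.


% yield = 100 * actual / theoretical
% yield = 100 * 44.78 / 78.41
% yield = 57.11006249 %, rounded to 4 dp:

57.1101 %


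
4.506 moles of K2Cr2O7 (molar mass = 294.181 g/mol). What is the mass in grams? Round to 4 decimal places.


mass = n * M
mass = 4.506 * 294.181
mass = 1325.579586 g, rounded to 4 dp:

1325.5796 g


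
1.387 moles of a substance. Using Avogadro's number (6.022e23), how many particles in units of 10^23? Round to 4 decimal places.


N = n * NA, then divide by 1e23 for the requested units.
N / 1e23 = n * 6.022
N / 1e23 = 1.387 * 6.022
N / 1e23 = 8.352514, rounded to 4 dp:

8.3525


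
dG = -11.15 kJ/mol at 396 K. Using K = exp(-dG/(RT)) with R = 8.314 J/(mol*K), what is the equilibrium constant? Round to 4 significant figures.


dG is in kJ/mol; multiply by 1000 to match R in J/(mol*K).
RT = 8.314 * 396 = 3292.344 J/mol
exponent = -dG*1000 / (RT) = -(-11.15*1000) / 3292.344 = 3.38664489
K = exp(3.38664489)
K = 29.566587, rounded to 4 significant figures:

29.57


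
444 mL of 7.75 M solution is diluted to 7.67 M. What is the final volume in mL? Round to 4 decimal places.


Dilution: M1*V1 = M2*V2, solve for V2.
V2 = M1*V1 / M2
V2 = 7.75 * 444 / 7.67
V2 = 3441.0 / 7.67
V2 = 448.63102999 mL, rounded to 4 dp:

448.6310 mL


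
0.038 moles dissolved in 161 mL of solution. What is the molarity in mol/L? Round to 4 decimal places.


Convert volume to liters: V_L = V_mL / 1000.
V_L = 161 / 1000 = 0.161 L
M = n / V_L = 0.038 / 0.161
M = 0.23602484 mol/L, rounded to 4 dp:

0.2360 mol/L


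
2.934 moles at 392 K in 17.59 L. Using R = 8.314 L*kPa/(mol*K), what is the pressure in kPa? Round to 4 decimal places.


PV = nRT, solve for P = nRT / V.
nRT = 2.934 * 8.314 * 392 = 9562.1642
P = 9562.1642 / 17.59
P = 543.61365549 kPa, rounded to 4 dp:

543.6137 kPa


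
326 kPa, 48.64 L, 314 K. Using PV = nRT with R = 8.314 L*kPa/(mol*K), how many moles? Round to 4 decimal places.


PV = nRT, solve for n = PV / (RT).
PV = 326 * 48.64 = 15856.64
RT = 8.314 * 314 = 2610.596
n = 15856.64 / 2610.596
n = 6.07395399 mol, rounded to 4 dp:

6.0740 mol


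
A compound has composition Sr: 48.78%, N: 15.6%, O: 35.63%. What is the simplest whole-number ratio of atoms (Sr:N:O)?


Assume 100 g of compound, divide each mass% by atomic mass to get moles, then normalize by the smallest to get a raw atom ratio.
Moles per 100 g: Sr: 48.78/87.62 = 0.5567, N: 15.6/14.007 = 1.1137, O: 35.63/15.999 = 2.227
Raw ratio (divide by min = 0.5567): Sr: 1.0, N: 2.001, O: 4.0
Multiply by 1 to clear fractions: Sr: 1.0 ~= 1, N: 2.001 ~= 2, O: 4.0 ~= 4
Reduce by GCD to get the simplest whole-number ratio:

1:2:4


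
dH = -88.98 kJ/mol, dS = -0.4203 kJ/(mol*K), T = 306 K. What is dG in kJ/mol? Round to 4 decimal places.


Gibbs: dG = dH - T*dS (consistent units, dS already in kJ/(mol*K)).
T*dS = 306 * -0.4203 = -128.6118
dG = -88.98 - (-128.6118)
dG = 39.6318 kJ/mol, rounded to 4 dp:

39.6318 kJ/mol


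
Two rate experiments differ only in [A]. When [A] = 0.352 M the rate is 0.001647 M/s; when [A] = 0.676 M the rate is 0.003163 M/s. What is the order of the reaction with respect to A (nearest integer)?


Rate is proportional to [A]^n, so rate2/rate1 = ([A]2/[A]1)^n. Take logs to solve for n.
rate2/rate1 = 0.003163 / 0.001647 = 1.9205
[A]2/[A]1 = 0.676 / 0.352 = 1.9205
n = ln(1.9205) / ln(1.9205) = 1.0
Nearest integer order:

1


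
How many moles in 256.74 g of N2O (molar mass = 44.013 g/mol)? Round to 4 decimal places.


n = mass / M
n = 256.74 / 44.013
n = 5.83327653 mol, rounded to 4 dp:

5.8333 mol


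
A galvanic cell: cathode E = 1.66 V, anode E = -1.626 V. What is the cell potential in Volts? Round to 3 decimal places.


Standard cell potential: E_cell = E_cathode - E_anode.
E_cell = 1.66 - (-1.626)
E_cell = 3.286 V, rounded to 3 dp:

3.286 V


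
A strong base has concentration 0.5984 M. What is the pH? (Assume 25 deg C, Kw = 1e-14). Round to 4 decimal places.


A strong base dissociates completely, so [OH-] equals the given concentration.
pOH = -log10([OH-]) = -log10(0.5984) = 0.223008
pH = 14 - pOH = 14 - 0.223008
pH = 13.776992, rounded to 4 dp:

13.7770


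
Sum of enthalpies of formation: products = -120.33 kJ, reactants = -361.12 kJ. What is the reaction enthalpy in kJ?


dH_rxn = sum(dH_f products) - sum(dH_f reactants)
dH_rxn = -120.33 - (-361.12)
dH_rxn = 240.79 kJ:

240.79 kJ


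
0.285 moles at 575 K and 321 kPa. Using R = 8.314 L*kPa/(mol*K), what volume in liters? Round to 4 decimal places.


PV = nRT, solve for V = nRT / P.
nRT = 0.285 * 8.314 * 575 = 1362.4567
V = 1362.4567 / 321
V = 4.2444134 L, rounded to 4 dp:

4.2444 L


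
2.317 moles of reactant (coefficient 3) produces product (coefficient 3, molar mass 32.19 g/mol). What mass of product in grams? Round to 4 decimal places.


Use the coefficient ratio to convert reactant moles to product moles, then multiply by the product's molar mass.
moles_P = moles_R * (coeff_P / coeff_R) = 2.317 * (3/3) = 2.317
mass_P = moles_P * M_P = 2.317 * 32.19
mass_P = 74.58423 g, rounded to 4 dp:

74.5842 g


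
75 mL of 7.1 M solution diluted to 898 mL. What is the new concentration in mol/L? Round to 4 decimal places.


Dilution: M1*V1 = M2*V2, solve for M2.
M2 = M1*V1 / V2
M2 = 7.1 * 75 / 898
M2 = 532.5 / 898
M2 = 0.59298441 mol/L, rounded to 4 dp:

0.5930 mol/L


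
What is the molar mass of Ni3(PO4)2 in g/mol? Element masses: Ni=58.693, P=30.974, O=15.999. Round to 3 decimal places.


M = sum(count * atomic_mass) over atoms.
M = 3*58.693 + 2*30.974 + 8*15.999
M = 176.079 + 61.948 + 127.992
M = 366.019 g/mol, rounded to 3 dp:

366.019 g/mol


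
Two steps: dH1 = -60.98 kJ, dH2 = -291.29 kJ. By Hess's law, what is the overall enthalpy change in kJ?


Hess's law: enthalpy is a state function, so add the step enthalpies.
dH_total = dH1 + dH2 = -60.98 + (-291.29)
dH_total = -352.27 kJ:

-352.27 kJ


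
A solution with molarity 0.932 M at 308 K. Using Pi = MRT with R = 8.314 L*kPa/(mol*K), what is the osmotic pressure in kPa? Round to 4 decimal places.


Osmotic pressure (van't Hoff): Pi = M*R*T.
RT = 8.314 * 308 = 2560.712
Pi = 0.932 * 2560.712
Pi = 2386.583584 kPa, rounded to 4 dp:

2386.5836 kPa


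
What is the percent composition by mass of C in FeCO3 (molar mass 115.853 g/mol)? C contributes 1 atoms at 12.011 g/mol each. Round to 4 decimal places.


pct = 100 * (n_elem * M_elem) / M_total
mass_contribution = 1 * 12.011 = 12.011 g/mol
pct = 100 * 12.011 / 115.853
pct = 10.3674484 %, rounded to 4 dp:

10.3674 %


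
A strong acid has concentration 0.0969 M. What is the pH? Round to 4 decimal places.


A strong acid dissociates completely, so [H+] equals the given concentration.
pH = -log10([H+]) = -log10(0.0969)
pH = 1.01367622, rounded to 4 dp:

1.0137


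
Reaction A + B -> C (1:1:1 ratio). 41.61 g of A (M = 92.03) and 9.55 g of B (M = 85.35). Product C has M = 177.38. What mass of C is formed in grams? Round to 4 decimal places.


Find moles of each reactant; the smaller value is the limiting reagent in a 1:1:1 reaction, so moles_C equals moles of the limiter.
n_A = mass_A / M_A = 41.61 / 92.03 = 0.452135 mol
n_B = mass_B / M_B = 9.55 / 85.35 = 0.111892 mol
Limiting reagent: B (smaller), n_limiting = 0.111892 mol
mass_C = n_limiting * M_C = 0.111892 * 177.38
mass_C = 19.84740296 g, rounded to 4 dp:

19.8474 g


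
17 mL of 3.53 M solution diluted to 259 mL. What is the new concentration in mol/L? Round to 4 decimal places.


Dilution: M1*V1 = M2*V2, solve for M2.
M2 = M1*V1 / V2
M2 = 3.53 * 17 / 259
M2 = 60.01 / 259
M2 = 0.23169884 mol/L, rounded to 4 dp:

0.2317 mol/L


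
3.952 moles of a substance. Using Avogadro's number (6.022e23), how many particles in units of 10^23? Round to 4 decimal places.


N = n * NA, then divide by 1e23 for the requested units.
N / 1e23 = n * 6.022
N / 1e23 = 3.952 * 6.022
N / 1e23 = 23.798944, rounded to 4 dp:

23.7989


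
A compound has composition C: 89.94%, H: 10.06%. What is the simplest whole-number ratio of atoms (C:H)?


Assume 100 g of compound, divide each mass% by atomic mass to get moles, then normalize by the smallest to get a raw atom ratio.
Moles per 100 g: C: 89.94/12.011 = 7.4881, H: 10.06/1.008 = 9.9802
Raw ratio (divide by min = 7.4881): C: 1.0, H: 1.333
Multiply by 3 to clear fractions: C: 3.0 ~= 3, H: 3.998 ~= 4
Reduce by GCD to get the simplest whole-number ratio:

3:4


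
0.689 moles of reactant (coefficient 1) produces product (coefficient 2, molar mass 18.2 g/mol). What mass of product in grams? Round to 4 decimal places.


Use the coefficient ratio to convert reactant moles to product moles, then multiply by the product's molar mass.
moles_P = moles_R * (coeff_P / coeff_R) = 0.689 * (2/1) = 1.378
mass_P = moles_P * M_P = 1.378 * 18.2
mass_P = 25.0796 g, rounded to 4 dp:

25.0796 g


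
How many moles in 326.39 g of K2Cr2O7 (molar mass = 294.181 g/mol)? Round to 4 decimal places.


n = mass / M
n = 326.39 / 294.181
n = 1.10948702 mol, rounded to 4 dp:

1.1095 mol


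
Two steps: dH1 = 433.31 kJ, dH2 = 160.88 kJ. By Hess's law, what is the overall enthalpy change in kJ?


Hess's law: enthalpy is a state function, so add the step enthalpies.
dH_total = dH1 + dH2 = 433.31 + (160.88)
dH_total = 594.19 kJ:

594.19 kJ


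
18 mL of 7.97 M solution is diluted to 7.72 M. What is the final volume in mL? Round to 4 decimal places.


Dilution: M1*V1 = M2*V2, solve for V2.
V2 = M1*V1 / M2
V2 = 7.97 * 18 / 7.72
V2 = 143.46 / 7.72
V2 = 18.58290155 mL, rounded to 4 dp:

18.5829 mL


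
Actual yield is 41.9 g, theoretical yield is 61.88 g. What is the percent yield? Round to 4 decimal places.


% yield = 100 * actual / theoretical
% yield = 100 * 41.9 / 61.88
% yield = 67.71170006 %, rounded to 4 dp:

67.7117 %


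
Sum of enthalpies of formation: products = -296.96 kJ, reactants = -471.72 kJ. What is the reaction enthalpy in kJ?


dH_rxn = sum(dH_f products) - sum(dH_f reactants)
dH_rxn = -296.96 - (-471.72)
dH_rxn = 174.76 kJ:

174.76 kJ


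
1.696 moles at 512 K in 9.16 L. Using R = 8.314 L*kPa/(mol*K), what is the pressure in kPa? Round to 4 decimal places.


PV = nRT, solve for P = nRT / V.
nRT = 1.696 * 8.314 * 512 = 7219.4785
P = 7219.4785 / 9.16
P = 788.15267467 kPa, rounded to 4 dp:

788.1527 kPa


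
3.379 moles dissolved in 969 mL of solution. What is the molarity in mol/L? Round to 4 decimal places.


Convert volume to liters: V_L = V_mL / 1000.
V_L = 969 / 1000 = 0.969 L
M = n / V_L = 3.379 / 0.969
M = 3.4871001 mol/L, rounded to 4 dp:

3.4871 mol/L


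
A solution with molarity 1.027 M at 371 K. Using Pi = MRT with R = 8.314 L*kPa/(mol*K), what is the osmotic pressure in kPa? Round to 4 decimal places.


Osmotic pressure (van't Hoff): Pi = M*R*T.
RT = 8.314 * 371 = 3084.494
Pi = 1.027 * 3084.494
Pi = 3167.775338 kPa, rounded to 4 dp:

3167.7753 kPa


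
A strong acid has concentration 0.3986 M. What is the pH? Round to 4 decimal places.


A strong acid dissociates completely, so [H+] equals the given concentration.
pH = -log10([H+]) = -log10(0.3986)
pH = 0.39946271, rounded to 4 dp:

0.3995


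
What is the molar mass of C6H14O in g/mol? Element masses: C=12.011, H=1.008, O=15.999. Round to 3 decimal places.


M = sum(count * atomic_mass) over atoms.
M = 6*12.011 + 14*1.008 + 1*15.999
M = 72.066 + 14.112 + 15.999
M = 102.177 g/mol, rounded to 3 dp:

102.177 g/mol


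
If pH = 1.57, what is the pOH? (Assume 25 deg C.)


At 25 deg C, pH + pOH = 14.
pOH = 14 - pH = 14 - 1.57
pOH = 12.43:

12.43


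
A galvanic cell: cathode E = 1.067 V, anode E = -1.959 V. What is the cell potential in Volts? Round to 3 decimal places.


Standard cell potential: E_cell = E_cathode - E_anode.
E_cell = 1.067 - (-1.959)
E_cell = 3.026 V, rounded to 3 dp:

3.026 V


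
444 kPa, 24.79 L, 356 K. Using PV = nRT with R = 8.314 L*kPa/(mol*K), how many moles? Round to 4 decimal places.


PV = nRT, solve for n = PV / (RT).
PV = 444 * 24.79 = 11006.76
RT = 8.314 * 356 = 2959.784
n = 11006.76 / 2959.784
n = 3.71877137 mol, rounded to 4 dp:

3.7188 mol


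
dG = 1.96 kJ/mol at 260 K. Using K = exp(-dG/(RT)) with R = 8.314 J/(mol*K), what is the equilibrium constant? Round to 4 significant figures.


dG is in kJ/mol; multiply by 1000 to match R in J/(mol*K).
RT = 8.314 * 260 = 2161.64 J/mol
exponent = -dG*1000 / (RT) = -(1.96*1000) / 2161.64 = -0.90671897
K = exp(-0.90671897)
K = 0.40384709, rounded to 4 significant figures:

0.4038


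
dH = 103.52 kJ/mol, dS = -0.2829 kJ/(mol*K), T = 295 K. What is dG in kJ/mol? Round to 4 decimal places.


Gibbs: dG = dH - T*dS (consistent units, dS already in kJ/(mol*K)).
T*dS = 295 * -0.2829 = -83.4555
dG = 103.52 - (-83.4555)
dG = 186.9755 kJ/mol, rounded to 4 dp:

186.9755 kJ/mol


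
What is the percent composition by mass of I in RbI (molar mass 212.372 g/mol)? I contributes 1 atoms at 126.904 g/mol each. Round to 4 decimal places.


pct = 100 * (n_elem * M_elem) / M_total
mass_contribution = 1 * 126.904 = 126.904 g/mol
pct = 100 * 126.904 / 212.372
pct = 59.75552333 %, rounded to 4 dp:

59.7555 %


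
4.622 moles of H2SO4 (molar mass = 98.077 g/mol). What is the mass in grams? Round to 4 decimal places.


mass = n * M
mass = 4.622 * 98.077
mass = 453.311894 g, rounded to 4 dp:

453.3119 g


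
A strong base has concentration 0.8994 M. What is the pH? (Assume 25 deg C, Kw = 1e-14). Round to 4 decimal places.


A strong base dissociates completely, so [OH-] equals the given concentration.
pOH = -log10([OH-]) = -log10(0.8994) = 0.046047
pH = 14 - pOH = 14 - 0.046047
pH = 13.953953, rounded to 4 dp:

13.9540


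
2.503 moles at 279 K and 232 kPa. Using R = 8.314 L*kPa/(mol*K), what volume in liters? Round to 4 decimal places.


PV = nRT, solve for V = nRT / P.
nRT = 2.503 * 8.314 * 279 = 5805.9738
V = 5805.9738 / 232
V = 25.02574914 L, rounded to 4 dp:

25.0257 L


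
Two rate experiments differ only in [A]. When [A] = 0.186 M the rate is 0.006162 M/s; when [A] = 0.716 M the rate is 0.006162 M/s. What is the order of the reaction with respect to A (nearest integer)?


Rate is proportional to [A]^n, so rate2/rate1 = ([A]2/[A]1)^n. Take logs to solve for n.
rate2/rate1 = 0.006162 / 0.006162 = 1.0
[A]2/[A]1 = 0.716 / 0.186 = 3.8495
n = ln(1.0) / ln(3.8495) = 0.0
Nearest integer order:

0


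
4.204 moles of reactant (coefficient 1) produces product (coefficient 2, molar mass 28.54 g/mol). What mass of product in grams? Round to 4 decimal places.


Use the coefficient ratio to convert reactant moles to product moles, then multiply by the product's molar mass.
moles_P = moles_R * (coeff_P / coeff_R) = 4.204 * (2/1) = 8.408
mass_P = moles_P * M_P = 8.408 * 28.54
mass_P = 239.96432 g, rounded to 4 dp:

239.9643 g


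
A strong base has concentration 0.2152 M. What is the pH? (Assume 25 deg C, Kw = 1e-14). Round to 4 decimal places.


A strong base dissociates completely, so [OH-] equals the given concentration.
pOH = -log10([OH-]) = -log10(0.2152) = 0.667158
pH = 14 - pOH = 14 - 0.667158
pH = 13.332842, rounded to 4 dp:

13.3328


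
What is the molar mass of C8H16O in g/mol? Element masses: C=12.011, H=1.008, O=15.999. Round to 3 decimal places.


M = sum(count * atomic_mass) over atoms.
M = 8*12.011 + 16*1.008 + 1*15.999
M = 96.088 + 16.128 + 15.999
M = 128.215 g/mol, rounded to 3 dp:

128.215 g/mol


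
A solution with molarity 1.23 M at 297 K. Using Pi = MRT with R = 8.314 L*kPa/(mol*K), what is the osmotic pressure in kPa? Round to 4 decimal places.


Osmotic pressure (van't Hoff): Pi = M*R*T.
RT = 8.314 * 297 = 2469.258
Pi = 1.23 * 2469.258
Pi = 3037.18734 kPa, rounded to 4 dp:

3037.1873 kPa


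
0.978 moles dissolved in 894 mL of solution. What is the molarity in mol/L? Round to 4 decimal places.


Convert volume to liters: V_L = V_mL / 1000.
V_L = 894 / 1000 = 0.894 L
M = n / V_L = 0.978 / 0.894
M = 1.09395973 mol/L, rounded to 4 dp:

1.0940 mol/L


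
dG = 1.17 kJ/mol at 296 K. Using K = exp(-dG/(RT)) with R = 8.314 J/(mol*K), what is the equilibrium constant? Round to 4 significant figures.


dG is in kJ/mol; multiply by 1000 to match R in J/(mol*K).
RT = 8.314 * 296 = 2460.944 J/mol
exponent = -dG*1000 / (RT) = -(1.17*1000) / 2460.944 = -0.47542732
K = exp(-0.47542732)
K = 0.62161937, rounded to 4 significant figures:

0.6216


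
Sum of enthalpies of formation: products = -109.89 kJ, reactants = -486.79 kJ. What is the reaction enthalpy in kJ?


dH_rxn = sum(dH_f products) - sum(dH_f reactants)
dH_rxn = -109.89 - (-486.79)
dH_rxn = 376.9 kJ:

376.90 kJ


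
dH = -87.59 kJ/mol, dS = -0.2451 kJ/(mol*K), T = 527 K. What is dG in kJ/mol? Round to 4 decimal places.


Gibbs: dG = dH - T*dS (consistent units, dS already in kJ/(mol*K)).
T*dS = 527 * -0.2451 = -129.1677
dG = -87.59 - (-129.1677)
dG = 41.5777 kJ/mol, rounded to 4 dp:

41.5777 kJ/mol


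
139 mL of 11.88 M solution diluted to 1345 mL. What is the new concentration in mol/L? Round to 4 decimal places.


Dilution: M1*V1 = M2*V2, solve for M2.
M2 = M1*V1 / V2
M2 = 11.88 * 139 / 1345
M2 = 1651.32 / 1345
M2 = 1.22774721 mol/L, rounded to 4 dp:

1.2277 mol/L


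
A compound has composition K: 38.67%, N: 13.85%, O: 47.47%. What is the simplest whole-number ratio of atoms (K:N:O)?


Assume 100 g of compound, divide each mass% by atomic mass to get moles, then normalize by the smallest to get a raw atom ratio.
Moles per 100 g: K: 38.67/39.098 = 0.9891, N: 13.85/14.007 = 0.9888, O: 47.47/15.999 = 2.9671
Raw ratio (divide by min = 0.9888): K: 1.0, N: 1.0, O: 3.001
Multiply by 1 to clear fractions: K: 1.0 ~= 1, N: 1.0 ~= 1, O: 3.001 ~= 3
Reduce by GCD to get the simplest whole-number ratio:

1:1:3


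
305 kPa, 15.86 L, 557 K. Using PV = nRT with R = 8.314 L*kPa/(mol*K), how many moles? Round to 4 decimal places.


PV = nRT, solve for n = PV / (RT).
PV = 305 * 15.86 = 4837.3
RT = 8.314 * 557 = 4630.898
n = 4837.3 / 4630.898
n = 1.04457062 mol, rounded to 4 dp:

1.0446 mol


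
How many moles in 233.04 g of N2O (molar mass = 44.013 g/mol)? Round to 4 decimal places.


n = mass / M
n = 233.04 / 44.013
n = 5.29479926 mol, rounded to 4 dp:

5.2948 mol


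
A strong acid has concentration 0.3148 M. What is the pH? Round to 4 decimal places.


A strong acid dissociates completely, so [H+] equals the given concentration.
pH = -log10([H+]) = -log10(0.3148)
pH = 0.50196528, rounded to 4 dp:

0.5020


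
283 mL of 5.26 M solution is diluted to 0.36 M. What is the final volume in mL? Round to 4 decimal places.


Dilution: M1*V1 = M2*V2, solve for V2.
V2 = M1*V1 / M2
V2 = 5.26 * 283 / 0.36
V2 = 1488.58 / 0.36
V2 = 4134.94444444 mL, rounded to 4 dp:

4134.9444 mL


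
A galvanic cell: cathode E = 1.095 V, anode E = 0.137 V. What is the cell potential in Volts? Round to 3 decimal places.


Standard cell potential: E_cell = E_cathode - E_anode.
E_cell = 1.095 - (0.137)
E_cell = 0.958 V, rounded to 3 dp:

0.958 V


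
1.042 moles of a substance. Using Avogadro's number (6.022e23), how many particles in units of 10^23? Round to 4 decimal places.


N = n * NA, then divide by 1e23 for the requested units.
N / 1e23 = n * 6.022
N / 1e23 = 1.042 * 6.022
N / 1e23 = 6.274924, rounded to 4 dp:

6.2749


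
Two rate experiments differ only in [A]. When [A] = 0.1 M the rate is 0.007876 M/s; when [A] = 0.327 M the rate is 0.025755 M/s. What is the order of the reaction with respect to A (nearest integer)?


Rate is proportional to [A]^n, so rate2/rate1 = ([A]2/[A]1)^n. Take logs to solve for n.
rate2/rate1 = 0.025755 / 0.007876 = 3.2701
[A]2/[A]1 = 0.327 / 0.1 = 3.27
n = ln(3.2701) / ln(3.27) = 1.0
Nearest integer order:

1


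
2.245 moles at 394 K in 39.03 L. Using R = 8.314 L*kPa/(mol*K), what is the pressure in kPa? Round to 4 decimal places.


PV = nRT, solve for P = nRT / V.
nRT = 2.245 * 8.314 * 394 = 7353.9824
P = 7353.9824 / 39.03
P = 188.41871381 kPa, rounded to 4 dp:

188.4187 kPa


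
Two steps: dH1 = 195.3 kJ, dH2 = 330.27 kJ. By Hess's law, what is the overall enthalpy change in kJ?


Hess's law: enthalpy is a state function, so add the step enthalpies.
dH_total = dH1 + dH2 = 195.3 + (330.27)
dH_total = 525.57 kJ:

525.57 kJ


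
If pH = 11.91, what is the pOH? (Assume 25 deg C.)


At 25 deg C, pH + pOH = 14.
pOH = 14 - pH = 14 - 11.91
pOH = 2.09:

2.09


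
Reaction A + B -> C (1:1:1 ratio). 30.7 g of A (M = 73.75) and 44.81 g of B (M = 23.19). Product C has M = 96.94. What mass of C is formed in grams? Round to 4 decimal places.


Find moles of each reactant; the smaller value is the limiting reagent in a 1:1:1 reaction, so moles_C equals moles of the limiter.
n_A = mass_A / M_A = 30.7 / 73.75 = 0.416271 mol
n_B = mass_B / M_B = 44.81 / 23.19 = 1.932298 mol
Limiting reagent: A (smaller), n_limiting = 0.416271 mol
mass_C = n_limiting * M_C = 0.416271 * 96.94
mass_C = 40.35331074 g, rounded to 4 dp:

40.3533 g


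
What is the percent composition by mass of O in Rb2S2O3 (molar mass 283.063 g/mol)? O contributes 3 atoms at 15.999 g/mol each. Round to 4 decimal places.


pct = 100 * (n_elem * M_elem) / M_total
mass_contribution = 3 * 15.999 = 47.997 g/mol
pct = 100 * 47.997 / 283.063
pct = 16.95629595 %, rounded to 4 dp:

16.9563 %


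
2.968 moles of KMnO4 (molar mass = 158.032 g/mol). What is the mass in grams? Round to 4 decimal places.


mass = n * M
mass = 2.968 * 158.032
mass = 469.038976 g, rounded to 4 dp:

469.0390 g


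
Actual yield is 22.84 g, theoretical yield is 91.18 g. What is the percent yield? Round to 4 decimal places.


% yield = 100 * actual / theoretical
% yield = 100 * 22.84 / 91.18
% yield = 25.04935293 %, rounded to 4 dp:

25.0494 %


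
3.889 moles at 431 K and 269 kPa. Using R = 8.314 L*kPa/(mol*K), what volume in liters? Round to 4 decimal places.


PV = nRT, solve for V = nRT / P.
nRT = 3.889 * 8.314 * 431 = 13935.5859
V = 13935.5859 / 269
V = 51.80515204 L, rounded to 4 dp:

51.8052 L


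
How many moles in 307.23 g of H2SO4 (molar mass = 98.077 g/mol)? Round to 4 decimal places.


n = mass / M
n = 307.23 / 98.077
n = 3.13253872 mol, rounded to 4 dp:

3.1325 mol


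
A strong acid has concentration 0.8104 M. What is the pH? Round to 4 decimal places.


A strong acid dissociates completely, so [H+] equals the given concentration.
pH = -log10([H+]) = -log10(0.8104)
pH = 0.09130057, rounded to 4 dp:

0.0913


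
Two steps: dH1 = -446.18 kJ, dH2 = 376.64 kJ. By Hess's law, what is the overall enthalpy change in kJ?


Hess's law: enthalpy is a state function, so add the step enthalpies.
dH_total = dH1 + dH2 = -446.18 + (376.64)
dH_total = -69.54 kJ:

-69.54 kJ


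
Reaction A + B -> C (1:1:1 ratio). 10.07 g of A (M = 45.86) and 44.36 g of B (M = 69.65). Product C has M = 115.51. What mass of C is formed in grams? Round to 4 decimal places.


Find moles of each reactant; the smaller value is the limiting reagent in a 1:1:1 reaction, so moles_C equals moles of the limiter.
n_A = mass_A / M_A = 10.07 / 45.86 = 0.219581 mol
n_B = mass_B / M_B = 44.36 / 69.65 = 0.636899 mol
Limiting reagent: A (smaller), n_limiting = 0.219581 mol
mass_C = n_limiting * M_C = 0.219581 * 115.51
mass_C = 25.36380131 g, rounded to 4 dp:

25.3638 g


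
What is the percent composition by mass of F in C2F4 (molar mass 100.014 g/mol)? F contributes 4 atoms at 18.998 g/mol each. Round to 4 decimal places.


pct = 100 * (n_elem * M_elem) / M_total
mass_contribution = 4 * 18.998 = 75.992 g/mol
pct = 100 * 75.992 / 100.014
pct = 75.98136261 %, rounded to 4 dp:

75.9814 %


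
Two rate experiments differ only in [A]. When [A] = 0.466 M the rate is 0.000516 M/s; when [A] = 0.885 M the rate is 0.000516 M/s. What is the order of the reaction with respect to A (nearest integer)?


Rate is proportional to [A]^n, so rate2/rate1 = ([A]2/[A]1)^n. Take logs to solve for n.
rate2/rate1 = 0.000516 / 0.000516 = 1.0
[A]2/[A]1 = 0.885 / 0.466 = 1.8991
n = ln(1.0) / ln(1.8991) = 0.0
Nearest integer order:

0


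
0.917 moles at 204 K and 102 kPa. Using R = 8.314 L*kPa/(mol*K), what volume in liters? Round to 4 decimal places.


PV = nRT, solve for V = nRT / P.
nRT = 0.917 * 8.314 * 204 = 1555.2834
V = 1555.2834 / 102
V = 15.24787647 L, rounded to 4 dp:

15.2479 L


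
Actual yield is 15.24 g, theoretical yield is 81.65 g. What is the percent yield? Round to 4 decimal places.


% yield = 100 * actual / theoretical
% yield = 100 * 15.24 / 81.65
% yield = 18.66503368 %, rounded to 4 dp:

18.6650 %


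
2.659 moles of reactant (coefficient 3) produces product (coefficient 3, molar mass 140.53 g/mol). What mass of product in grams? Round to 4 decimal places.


Use the coefficient ratio to convert reactant moles to product moles, then multiply by the product's molar mass.
moles_P = moles_R * (coeff_P / coeff_R) = 2.659 * (3/3) = 2.659
mass_P = moles_P * M_P = 2.659 * 140.53
mass_P = 373.66927 g, rounded to 4 dp:

373.6693 g


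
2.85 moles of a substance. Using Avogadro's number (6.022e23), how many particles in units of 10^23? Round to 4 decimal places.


N = n * NA, then divide by 1e23 for the requested units.
N / 1e23 = n * 6.022
N / 1e23 = 2.85 * 6.022
N / 1e23 = 17.1627, rounded to 4 dp:

17.1627


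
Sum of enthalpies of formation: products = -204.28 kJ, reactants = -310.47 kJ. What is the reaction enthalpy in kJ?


dH_rxn = sum(dH_f products) - sum(dH_f reactants)
dH_rxn = -204.28 - (-310.47)
dH_rxn = 106.19 kJ:

106.19 kJ


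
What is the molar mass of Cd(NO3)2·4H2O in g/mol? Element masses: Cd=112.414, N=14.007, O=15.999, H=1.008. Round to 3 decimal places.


M = sum(count * atomic_mass) over atoms.
M = 1*112.414 + 2*14.007 + 10*15.999 + 8*1.008
M = 112.414 + 28.014 + 159.99 + 8.064
M = 308.482 g/mol, rounded to 3 dp:

308.482 g/mol


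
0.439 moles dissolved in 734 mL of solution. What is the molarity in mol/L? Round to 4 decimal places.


Convert volume to liters: V_L = V_mL / 1000.
V_L = 734 / 1000 = 0.734 L
M = n / V_L = 0.439 / 0.734
M = 0.59809264 mol/L, rounded to 4 dp:

0.5981 mol/L


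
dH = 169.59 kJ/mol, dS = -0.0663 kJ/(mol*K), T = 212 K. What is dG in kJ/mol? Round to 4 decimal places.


Gibbs: dG = dH - T*dS (consistent units, dS already in kJ/(mol*K)).
T*dS = 212 * -0.0663 = -14.0556
dG = 169.59 - (-14.0556)
dG = 183.6456 kJ/mol, rounded to 4 dp:

183.6456 kJ/mol


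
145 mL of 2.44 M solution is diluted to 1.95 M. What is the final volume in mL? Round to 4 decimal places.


Dilution: M1*V1 = M2*V2, solve for V2.
V2 = M1*V1 / M2
V2 = 2.44 * 145 / 1.95
V2 = 353.8 / 1.95
V2 = 181.43589744 mL, rounded to 4 dp:

181.4359 mL


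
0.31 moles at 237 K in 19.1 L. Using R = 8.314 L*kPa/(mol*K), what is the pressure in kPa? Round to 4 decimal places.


PV = nRT, solve for P = nRT / V.
nRT = 0.31 * 8.314 * 237 = 610.8296
P = 610.8296 / 19.1
P = 31.98060733 kPa, rounded to 4 dp:

31.9806 kPa


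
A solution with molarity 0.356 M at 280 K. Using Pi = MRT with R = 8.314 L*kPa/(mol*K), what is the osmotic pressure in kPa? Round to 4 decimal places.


Osmotic pressure (van't Hoff): Pi = M*R*T.
RT = 8.314 * 280 = 2327.92
Pi = 0.356 * 2327.92
Pi = 828.73952 kPa, rounded to 4 dp:

828.7395 kPa


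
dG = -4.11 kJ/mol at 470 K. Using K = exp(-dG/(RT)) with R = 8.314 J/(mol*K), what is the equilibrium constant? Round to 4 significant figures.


dG is in kJ/mol; multiply by 1000 to match R in J/(mol*K).
RT = 8.314 * 470 = 3907.58 J/mol
exponent = -dG*1000 / (RT) = -(-4.11*1000) / 3907.58 = 1.05180188
K = exp(1.05180188)
K = 2.8628049, rounded to 4 significant figures:

2.863


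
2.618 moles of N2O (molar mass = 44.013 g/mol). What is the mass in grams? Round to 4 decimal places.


mass = n * M
mass = 2.618 * 44.013
mass = 115.226034 g, rounded to 4 dp:

115.2260 g


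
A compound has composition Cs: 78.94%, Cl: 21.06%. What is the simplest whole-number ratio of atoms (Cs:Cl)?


Assume 100 g of compound, divide each mass% by atomic mass to get moles, then normalize by the smallest to get a raw atom ratio.
Moles per 100 g: Cs: 78.94/132.905 = 0.594, Cl: 21.06/35.453 = 0.594
Raw ratio (divide by min = 0.594): Cs: 1.0, Cl: 1.0
Multiply by 1 to clear fractions: Cs: 1.0 ~= 1, Cl: 1.0 ~= 1
Reduce by GCD to get the simplest whole-number ratio:

1:1


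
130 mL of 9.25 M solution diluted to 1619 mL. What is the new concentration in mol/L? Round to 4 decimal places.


Dilution: M1*V1 = M2*V2, solve for M2.
M2 = M1*V1 / V2
M2 = 9.25 * 130 / 1619
M2 = 1202.5 / 1619
M2 = 0.74274243 mol/L, rounded to 4 dp:

0.7427 mol/L


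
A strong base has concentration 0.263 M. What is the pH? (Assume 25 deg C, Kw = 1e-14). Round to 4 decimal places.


A strong base dissociates completely, so [OH-] equals the given concentration.
pOH = -log10([OH-]) = -log10(0.263) = 0.580044
pH = 14 - pOH = 14 - 0.580044
pH = 13.419956, rounded to 4 dp:

13.4200


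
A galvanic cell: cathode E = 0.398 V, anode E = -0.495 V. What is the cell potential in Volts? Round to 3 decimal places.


Standard cell potential: E_cell = E_cathode - E_anode.
E_cell = 0.398 - (-0.495)
E_cell = 0.893 V, rounded to 3 dp:

0.893 V


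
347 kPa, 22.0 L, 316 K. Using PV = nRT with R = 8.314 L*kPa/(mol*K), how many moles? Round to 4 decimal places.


PV = nRT, solve for n = PV / (RT).
PV = 347 * 22.0 = 7634.0
RT = 8.314 * 316 = 2627.224
n = 7634.0 / 2627.224
n = 2.90572863 mol, rounded to 4 dp:

2.9057 mol


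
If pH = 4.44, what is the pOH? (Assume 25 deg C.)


At 25 deg C, pH + pOH = 14.
pOH = 14 - pH = 14 - 4.44
pOH = 9.56:

9.56


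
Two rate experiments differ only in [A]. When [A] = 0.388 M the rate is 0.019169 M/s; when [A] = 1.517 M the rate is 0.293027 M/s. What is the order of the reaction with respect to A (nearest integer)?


Rate is proportional to [A]^n, so rate2/rate1 = ([A]2/[A]1)^n. Take logs to solve for n.
rate2/rate1 = 0.293027 / 0.019169 = 15.2865
[A]2/[A]1 = 1.517 / 0.388 = 3.9098
n = ln(15.2865) / ln(3.9098) = 2.0
Nearest integer order:

2


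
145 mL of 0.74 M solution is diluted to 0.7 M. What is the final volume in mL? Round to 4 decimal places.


Dilution: M1*V1 = M2*V2, solve for V2.
V2 = M1*V1 / M2
V2 = 0.74 * 145 / 0.7
V2 = 107.3 / 0.7
V2 = 153.28571429 mL, rounded to 4 dp:

153.2857 mL


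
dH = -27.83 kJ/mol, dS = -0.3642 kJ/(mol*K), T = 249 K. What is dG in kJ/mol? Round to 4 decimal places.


Gibbs: dG = dH - T*dS (consistent units, dS already in kJ/(mol*K)).
T*dS = 249 * -0.3642 = -90.6858
dG = -27.83 - (-90.6858)
dG = 62.8558 kJ/mol, rounded to 4 dp:

62.8558 kJ/mol


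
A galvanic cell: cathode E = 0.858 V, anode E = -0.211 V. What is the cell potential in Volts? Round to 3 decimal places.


Standard cell potential: E_cell = E_cathode - E_anode.
E_cell = 0.858 - (-0.211)
E_cell = 1.069 V, rounded to 3 dp:

1.069 V


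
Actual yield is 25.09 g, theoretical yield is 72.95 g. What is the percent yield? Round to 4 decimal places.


% yield = 100 * actual / theoretical
% yield = 100 * 25.09 / 72.95
% yield = 34.39342015 %, rounded to 4 dp:

34.3934 %


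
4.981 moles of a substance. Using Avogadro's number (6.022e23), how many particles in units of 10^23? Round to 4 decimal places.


N = n * NA, then divide by 1e23 for the requested units.
N / 1e23 = n * 6.022
N / 1e23 = 4.981 * 6.022
N / 1e23 = 29.995582, rounded to 4 dp:

29.9956


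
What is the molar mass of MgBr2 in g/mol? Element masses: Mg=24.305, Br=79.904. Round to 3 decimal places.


M = sum(count * atomic_mass) over atoms.
M = 1*24.305 + 2*79.904
M = 24.305 + 159.808
M = 184.113 g/mol, rounded to 3 dp:

184.113 g/mol


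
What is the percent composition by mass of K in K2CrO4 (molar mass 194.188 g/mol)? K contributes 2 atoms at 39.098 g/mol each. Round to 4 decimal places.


pct = 100 * (n_elem * M_elem) / M_total
mass_contribution = 2 * 39.098 = 78.196 g/mol
pct = 100 * 78.196 / 194.188
pct = 40.26819371 %, rounded to 4 dp:

40.2682 %


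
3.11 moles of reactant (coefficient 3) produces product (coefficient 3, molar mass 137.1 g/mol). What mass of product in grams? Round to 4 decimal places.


Use the coefficient ratio to convert reactant moles to product moles, then multiply by the product's molar mass.
moles_P = moles_R * (coeff_P / coeff_R) = 3.11 * (3/3) = 3.11
mass_P = moles_P * M_P = 3.11 * 137.1
mass_P = 426.381 g, rounded to 4 dp:

426.3810 g


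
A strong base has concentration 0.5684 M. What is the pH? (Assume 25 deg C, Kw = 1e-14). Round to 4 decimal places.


A strong base dissociates completely, so [OH-] equals the given concentration.
pOH = -log10([OH-]) = -log10(0.5684) = 0.245346
pH = 14 - pOH = 14 - 0.245346
pH = 13.754654, rounded to 4 dp:

13.7547


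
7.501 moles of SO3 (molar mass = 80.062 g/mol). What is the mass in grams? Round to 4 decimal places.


mass = n * M
mass = 7.501 * 80.062
mass = 600.545062 g, rounded to 4 dp:

600.5451 g


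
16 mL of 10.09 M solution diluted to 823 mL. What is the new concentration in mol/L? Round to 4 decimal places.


Dilution: M1*V1 = M2*V2, solve for M2.
M2 = M1*V1 / V2
M2 = 10.09 * 16 / 823
M2 = 161.44 / 823
M2 = 0.19616039 mol/L, rounded to 4 dp:

0.1962 mol/L


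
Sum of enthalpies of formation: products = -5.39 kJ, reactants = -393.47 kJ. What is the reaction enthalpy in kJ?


dH_rxn = sum(dH_f products) - sum(dH_f reactants)
dH_rxn = -5.39 - (-393.47)
dH_rxn = 388.08 kJ:

388.08 kJ


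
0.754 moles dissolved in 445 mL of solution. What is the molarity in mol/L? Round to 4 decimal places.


Convert volume to liters: V_L = V_mL / 1000.
V_L = 445 / 1000 = 0.445 L
M = n / V_L = 0.754 / 0.445
M = 1.69438202 mol/L, rounded to 4 dp:

1.6944 mol/L


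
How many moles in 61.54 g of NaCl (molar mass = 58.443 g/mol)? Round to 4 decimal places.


n = mass / M
n = 61.54 / 58.443
n = 1.0529918 mol, rounded to 4 dp:

1.0530 mol


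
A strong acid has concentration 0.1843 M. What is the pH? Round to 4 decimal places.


A strong acid dissociates completely, so [H+] equals the given concentration.
pH = -log10([H+]) = -log10(0.1843)
pH = 0.73447466, rounded to 4 dp:

0.7345
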